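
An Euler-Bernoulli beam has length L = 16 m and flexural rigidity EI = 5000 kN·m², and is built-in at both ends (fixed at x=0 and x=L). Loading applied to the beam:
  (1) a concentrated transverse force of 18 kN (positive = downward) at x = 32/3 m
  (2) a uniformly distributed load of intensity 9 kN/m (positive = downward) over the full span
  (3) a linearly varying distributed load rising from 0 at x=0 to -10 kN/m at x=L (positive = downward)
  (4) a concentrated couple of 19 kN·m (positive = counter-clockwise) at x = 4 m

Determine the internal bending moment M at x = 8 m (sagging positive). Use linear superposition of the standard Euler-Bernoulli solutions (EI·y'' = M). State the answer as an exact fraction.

M(8) = 647/12 kN·m

Load 1 — point force P=18 kN at a=32/3 m (b=L-a=16/3):
  M_1 = Pb²(3a+b)x/L³ - Pab²/L²  [x≤a] = 18·(16/3)²·(3·(32/3)+(16/3))·8/16³ - 18·(32/3)·(16/3)²/16² = 16 kN·m
Load 2 — uniform load w=9 kN/m over full span:
  M_2 = wLx/2 - wL²/12 - wx²/2 = 9·16·8/2 - 9·16²/12 - 9·8²/2 = 96 kN·m
Load 3 — triangular load w₀=-10 kN/m (0→w₀ over full span):
  M_3 = 3w₀Lx/20 - w₀L²/30 - w₀x³/(6L) = 3·(-10)·16·8/20 - (-10)·16²/30 - (-10)·8³/(6·16) = -160/3 kN·m
Load 4 — applied couple M₀=19 kN·m at a=4 m (b=L-a=12):
  M_4 = R_Ax - M_A - M₀  [x>a] with R_A=171/128, M_A=-57/16 = (171/128)·8 - (-57/16) - 19 = -19/4 kN·m
Superposition: M = Σ M_i = 647/12 kN·m ≈ 53.916667 kN·m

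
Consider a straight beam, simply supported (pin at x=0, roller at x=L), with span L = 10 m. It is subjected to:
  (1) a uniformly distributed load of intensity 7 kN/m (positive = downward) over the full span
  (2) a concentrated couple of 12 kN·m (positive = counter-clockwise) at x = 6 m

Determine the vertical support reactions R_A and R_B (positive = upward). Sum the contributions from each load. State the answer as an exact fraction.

Load 1 — uniform load w=7 kN/m over full span:
  R_A = wL/2 = 7·10/2 = 35 kN
  R_B = wL/2 = 7·10/2 = 35 kN
Load 2 — applied couple M₀=12 kN·m at a=6 m (b=L-a=4):
  R_A = M₀/L = 12/10 = 6/5 kN
  R_B = -M₀/L = -12/10 = -6/5 kN
Superposition: R_A = 181/5 kN, R_B = 169/5 kN

R_A = 181/5 kN, R_B = 169/5 kN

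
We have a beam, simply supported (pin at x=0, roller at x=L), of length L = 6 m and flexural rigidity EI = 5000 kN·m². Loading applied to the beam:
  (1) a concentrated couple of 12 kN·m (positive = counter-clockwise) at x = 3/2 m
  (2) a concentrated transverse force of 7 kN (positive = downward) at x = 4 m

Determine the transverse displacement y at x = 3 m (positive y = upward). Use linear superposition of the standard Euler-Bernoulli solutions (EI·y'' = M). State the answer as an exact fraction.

y(3) = -79/60000 m

Load 1 — applied couple M₀=12 kN·m at a=3/2 m (b=L-a=9/2):
  y_1 = (M₀x³/(6L)-M₀(x-a)²/2+C₁x)/EI  [x>a] with C₁=M₀(3b²-L²)/(6L)=33/4 = (12·3³/(6·6)-12·(3-(3/2))²/2+(33/4)·3)/5000 = 81/20000 m
Load 2 — point force P=7 kN at a=4 m (b=L-a=2):
  y_2 = -Pbx(L²-b²-x²)/(6LEI)  [x≤a] = -7·2·3·(6²-2²-3²)/(6·6·5000) = -161/30000 m
Superposition: y = Σ y_i = -79/60000 m ≈ -0.001317 m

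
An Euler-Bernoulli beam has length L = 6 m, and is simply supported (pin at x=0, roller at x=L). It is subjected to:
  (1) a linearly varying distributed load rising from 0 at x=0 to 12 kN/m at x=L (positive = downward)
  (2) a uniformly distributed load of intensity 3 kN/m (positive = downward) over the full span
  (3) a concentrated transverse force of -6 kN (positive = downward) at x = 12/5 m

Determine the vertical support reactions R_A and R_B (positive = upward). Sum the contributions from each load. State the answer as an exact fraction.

Load 1 — triangular load w₀=12 kN/m (0→w₀ over full span):
  R_A = w₀L/6 = 12·6/6 = 12 kN
  R_B = w₀L/3 = 12·6/3 = 24 kN
Load 2 — uniform load w=3 kN/m over full span:
  R_A = wL/2 = 3·6/2 = 9 kN
  R_B = wL/2 = 3·6/2 = 9 kN
Load 3 — point force P=-6 kN at a=12/5 m (b=L-a=18/5):
  R_A = Pb/L = (-6)·(18/5)/6 = -18/5 kN
  R_B = Pa/L = (-6)·(12/5)/6 = -12/5 kN
Superposition: R_A = 87/5 kN, R_B = 153/5 kN

R_A = 87/5 kN, R_B = 153/5 kN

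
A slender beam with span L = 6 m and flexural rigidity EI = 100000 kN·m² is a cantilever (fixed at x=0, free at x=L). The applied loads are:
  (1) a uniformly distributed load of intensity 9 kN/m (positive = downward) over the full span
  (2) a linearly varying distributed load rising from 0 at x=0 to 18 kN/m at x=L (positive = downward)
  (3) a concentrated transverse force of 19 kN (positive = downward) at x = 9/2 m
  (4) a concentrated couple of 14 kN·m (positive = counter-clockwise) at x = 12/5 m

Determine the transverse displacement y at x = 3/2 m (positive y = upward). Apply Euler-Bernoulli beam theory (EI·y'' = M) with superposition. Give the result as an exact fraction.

Load 1 — uniform load w=9 kN/m over full span:
  y_1 = -wx²(x²-4Lx+6L²)/(24EI) = -9·(3/2)²·((3/2)²-4·6·(3/2)+6·6²)/(24·100000) = -19683/12800000 m
Load 2 — triangular load w₀=18 kN/m (0→w₀ over full span):
  y_2 = (w₀Lx³/12-w₀L²x²/6-w₀x⁵/(120L))/EI = (18·6·(3/2)³/12-18·6²·(3/2)²/6-18·(3/2)⁵/(120·6))/100000 = -272403/128000000 m
Load 3 — point force P=19 kN at a=9/2 m (b=L-a=3/2):
  y_3 = -Px²(3a-x)/(6EI)  [x≤a] = -19·(3/2)²·(3·(9/2)-(3/2))/(6·100000) = -171/200000 m
Load 4 — applied couple M₀=14 kN·m at a=12/5 m (b=L-a=18/5):
  y_4 = M₀x²/(2EI)  [x≤a] = 14·(3/2)²/(2·100000) = 63/400000 m
Superposition: y = Σ y_i = -558513/128000000 m ≈ -0.004363 m

y(3/2) = -558513/128000000 m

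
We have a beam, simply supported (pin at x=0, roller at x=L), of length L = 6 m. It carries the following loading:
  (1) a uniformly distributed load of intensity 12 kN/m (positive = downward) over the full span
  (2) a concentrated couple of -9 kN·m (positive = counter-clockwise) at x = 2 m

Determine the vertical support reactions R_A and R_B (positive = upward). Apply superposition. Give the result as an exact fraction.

R_A = 69/2 kN, R_B = 75/2 kN

Load 1 — uniform load w=12 kN/m over full span:
  R_A = wL/2 = 12·6/2 = 36 kN
  R_B = wL/2 = 12·6/2 = 36 kN
Load 2 — applied couple M₀=-9 kN·m at a=2 m (b=L-a=4):
  R_A = M₀/L = (-9)/6 = -3/2 kN
  R_B = -M₀/L = -(-9)/6 = 3/2 kN
Superposition: R_A = 69/2 kN, R_B = 75/2 kN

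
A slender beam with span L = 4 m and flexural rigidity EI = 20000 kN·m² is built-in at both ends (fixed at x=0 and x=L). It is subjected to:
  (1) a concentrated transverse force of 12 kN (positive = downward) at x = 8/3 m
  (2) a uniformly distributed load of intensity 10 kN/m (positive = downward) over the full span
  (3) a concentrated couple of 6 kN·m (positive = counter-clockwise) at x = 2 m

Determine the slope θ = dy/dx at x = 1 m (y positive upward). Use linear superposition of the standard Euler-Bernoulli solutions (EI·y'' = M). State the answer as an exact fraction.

Load 1 — point force P=12 kN at a=8/3 m (b=L-a=4/3):
  θ_1 = -Pb²x(2aL-(3a+b)x)/(2L³EI)  [x≤a] = -12·(4/3)²·1·(2·(8/3)·4-(3·(8/3)+(4/3))·1)/(2·4³·20000) = -1/10000 rad
Load 2 — uniform load w=10 kN/m over full span:
  θ_2 = -wx(L-x)(L-2x)/(12EI) = -10·1·(4-1)·(4-2·1)/(12·20000) = -1/4000 rad
Load 3 — applied couple M₀=6 kN·m at a=2 m (b=L-a=2):
  θ_3 = (R_Ax²/2 - M_Ax)/EI  [x≤a] with R_A=9/4, M_A=3/2 = ((9/4)·1²/2 - (3/2)·1)/20000 = -3/160000 rad
Superposition: θ = Σ θ_i = -59/160000 rad ≈ -0.000369 rad

θ(1) = -59/160000 rad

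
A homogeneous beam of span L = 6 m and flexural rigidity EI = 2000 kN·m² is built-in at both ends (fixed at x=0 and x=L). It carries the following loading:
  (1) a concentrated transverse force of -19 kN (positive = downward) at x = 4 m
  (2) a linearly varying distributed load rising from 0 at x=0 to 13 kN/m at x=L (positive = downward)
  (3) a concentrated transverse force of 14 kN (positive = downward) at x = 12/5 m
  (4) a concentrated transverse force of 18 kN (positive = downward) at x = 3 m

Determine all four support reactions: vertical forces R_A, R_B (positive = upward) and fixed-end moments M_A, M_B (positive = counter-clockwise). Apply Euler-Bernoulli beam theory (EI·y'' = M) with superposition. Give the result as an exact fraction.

Load 1 — point force P=-19 kN at a=4 m (b=L-a=2):
  R_A = Pb²(3a+b)/L³ = (-19)·2²·(3·4+2)/6³ = -133/27 kN
  M_A = Pab²/L² = (-19)·4·2²/6² = -76/9 kN·m
  R_B = Pa²(a+3b)/L³ = (-19)·4²·(4+3·2)/6³ = -380/27 kN
  M_B = -Pa²b/L² = -(-19)·4²·2/6² = 152/9 kN·m
Load 2 — triangular load w₀=13 kN/m (0→w₀ over full span):
  R_A = 3w₀L/20 = 3·13·6/20 = 117/10 kN
  M_A = w₀L²/30 = 13·6²/30 = 78/5 kN·m
  R_B = 7w₀L/20 = 7·13·6/20 = 273/10 kN
  M_B = -w₀L²/20 = -13·6²/20 = -117/5 kN·m
Load 3 — point force P=14 kN at a=12/5 m (b=L-a=18/5):
  R_A = Pb²(3a+b)/L³ = 14·(18/5)²·(3·(12/5)+(18/5))/6³ = 1134/125 kN
  M_A = Pab²/L² = 14·(12/5)·(18/5)²/6² = 1512/125 kN·m
  R_B = Pa²(a+3b)/L³ = 14·(12/5)²·((12/5)+3·(18/5))/6³ = 616/125 kN
  M_B = -Pa²b/L² = -14·(12/5)²·(18/5)/6² = -1008/125 kN·m
Load 4 — point force P=18 kN at a=3 m (b=L-a=3):
  R_A = Pb²(3a+b)/L³ = 18·3²·(3·3+3)/6³ = 9 kN
  M_A = Pab²/L² = 18·3·3²/6² = 27/2 kN·m
  R_B = Pa²(a+3b)/L³ = 18·3²·(3+3·3)/6³ = 9 kN
  M_B = -Pa²b/L² = -18·3²·3/6² = -27/2 kN·m
Superposition: R_A = 167711/6750 kN, M_A = 73691/2250 kN·m, R_B = 183289/6750 kN, M_B = -63169/2250 kN·m

R_A = 167711/6750 kN, M_A = 73691/2250 kN·m, R_B = 183289/6750 kN, M_B = -63169/2250 kN·m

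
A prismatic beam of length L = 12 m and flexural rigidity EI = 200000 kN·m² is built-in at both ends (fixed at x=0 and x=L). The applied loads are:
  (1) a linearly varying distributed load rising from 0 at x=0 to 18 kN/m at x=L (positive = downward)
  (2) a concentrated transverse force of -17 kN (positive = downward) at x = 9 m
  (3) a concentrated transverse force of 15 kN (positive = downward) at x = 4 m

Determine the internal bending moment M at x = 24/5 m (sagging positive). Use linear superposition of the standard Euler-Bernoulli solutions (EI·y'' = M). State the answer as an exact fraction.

Load 1 — triangular load w₀=18 kN/m (0→w₀ over full span):
  M_1 = 3w₀Lx/20 - w₀L²/30 - w₀x³/(6L) = 3·18·12·(24/5)/20 - 18·12²/30 - 18·(24/5)³/(6·12) = 5184/125 kN·m
Load 2 — point force P=-17 kN at a=9 m (b=L-a=3):
  M_2 = Pb²(3a+b)x/L³ - Pab²/L²  [x≤a] = (-17)·3²·(3·9+3)·(24/5)/12³ - (-17)·9·3²/12² = -51/16 kN·m
Load 3 — point force P=15 kN at a=4 m (b=L-a=8):
  M_3 = Pa²(a+3b)(L-x)/L³ - Pa²b/L²  [x>a] = 15·4²·(4+3·8)·(12-(24/5))/12³ - 15·4²·8/12² = 44/3 kN·m
Superposition: M = Σ M_i = 317707/6000 kN·m ≈ 52.951167 kN·m

M(24/5) = 317707/6000 kN·m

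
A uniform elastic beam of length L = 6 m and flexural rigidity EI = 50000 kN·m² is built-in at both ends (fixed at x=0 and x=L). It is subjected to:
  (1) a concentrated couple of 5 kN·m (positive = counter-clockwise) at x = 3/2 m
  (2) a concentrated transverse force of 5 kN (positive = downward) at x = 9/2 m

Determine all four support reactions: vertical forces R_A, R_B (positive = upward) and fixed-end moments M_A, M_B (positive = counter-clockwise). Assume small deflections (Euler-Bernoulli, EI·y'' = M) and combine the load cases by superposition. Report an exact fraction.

R_A = 55/32 kN, M_A = 15/32 kN·m, R_B = 105/32 kN, M_B = -85/32 kN·m

Load 1 — applied couple M₀=5 kN·m at a=3/2 m (b=L-a=9/2):
  R_A = 6M₀ab/L³ = 6·5·(3/2)·(9/2)/6³ = 15/16 kN
  M_A = M₀b(2a-b)/L² = 5·(9/2)·(2·(3/2)-(9/2))/6² = -15/16 kN·m
  R_B = -6M₀ab/L³ = -6·5·(3/2)·(9/2)/6³ = -15/16 kN
  M_B = M₀a(2b-a)/L² = 5·(3/2)·(2·(9/2)-(3/2))/6² = 25/16 kN·m
Load 2 — point force P=5 kN at a=9/2 m (b=L-a=3/2):
  R_A = Pb²(3a+b)/L³ = 5·(3/2)²·(3·(9/2)+(3/2))/6³ = 25/32 kN
  M_A = Pab²/L² = 5·(9/2)·(3/2)²/6² = 45/32 kN·m
  R_B = Pa²(a+3b)/L³ = 5·(9/2)²·((9/2)+3·(3/2))/6³ = 135/32 kN
  M_B = -Pa²b/L² = -5·(9/2)²·(3/2)/6² = -135/32 kN·m
Superposition: R_A = 55/32 kN, M_A = 15/32 kN·m, R_B = 105/32 kN, M_B = -85/32 kN·m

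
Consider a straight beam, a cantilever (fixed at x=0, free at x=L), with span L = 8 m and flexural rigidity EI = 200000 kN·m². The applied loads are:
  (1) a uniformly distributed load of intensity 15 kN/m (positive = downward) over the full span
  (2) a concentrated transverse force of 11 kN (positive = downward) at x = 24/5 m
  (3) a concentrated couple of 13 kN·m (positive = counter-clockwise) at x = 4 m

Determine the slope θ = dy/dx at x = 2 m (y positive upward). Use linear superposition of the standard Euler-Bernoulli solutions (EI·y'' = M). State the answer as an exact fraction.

Load 1 — uniform load w=15 kN/m over full span:
  θ_1 = -wx(x²-3Lx+3L²)/(6EI) = -15·2·(2²-3·8·2+3·8²)/(6·200000) = -37/10000 rad
Load 2 — point force P=11 kN at a=24/5 m (b=L-a=16/5):
  θ_2 = -Px(2a-x)/(2EI)  [x≤a] = -11·2·(2·(24/5)-2)/(2·200000) = -209/500000 rad
Load 3 — applied couple M₀=13 kN·m at a=4 m (b=L-a=4):
  θ_3 = M₀x/EI  [x≤a] = 13·2/200000 = 13/100000 rad
Superposition: θ = Σ θ_i = -997/250000 rad ≈ -0.003988 rad

θ(2) = -997/250000 rad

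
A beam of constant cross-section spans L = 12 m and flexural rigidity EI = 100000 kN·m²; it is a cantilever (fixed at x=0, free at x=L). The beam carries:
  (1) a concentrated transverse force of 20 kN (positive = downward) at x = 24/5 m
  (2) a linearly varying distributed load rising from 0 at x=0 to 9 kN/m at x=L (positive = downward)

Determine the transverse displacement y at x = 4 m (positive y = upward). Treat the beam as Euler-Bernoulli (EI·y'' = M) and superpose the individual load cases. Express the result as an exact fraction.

y(4) = -1613/46875 m

Load 1 — point force P=20 kN at a=24/5 m (b=L-a=36/5):
  y_1 = -Px²(3a-x)/(6EI)  [x≤a] = -20·4²·(3·(24/5)-4)/(6·100000) = -52/9375 m
Load 2 — triangular load w₀=9 kN/m (0→w₀ over full span):
  y_2 = (w₀Lx³/12-w₀L²x²/6-w₀x⁵/(120L))/EI = (9·12·4³/12-9·12²·4²/6-9·4⁵/(120·12))/100000 = -451/15625 m
Superposition: y = Σ y_i = -1613/46875 m ≈ -0.034411 m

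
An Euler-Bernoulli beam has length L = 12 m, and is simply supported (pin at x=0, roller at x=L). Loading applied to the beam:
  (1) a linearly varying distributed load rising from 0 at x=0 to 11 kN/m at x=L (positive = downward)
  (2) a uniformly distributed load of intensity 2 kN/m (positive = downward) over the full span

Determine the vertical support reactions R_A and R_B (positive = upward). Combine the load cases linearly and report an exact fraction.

Load 1 — triangular load w₀=11 kN/m (0→w₀ over full span):
  R_A = w₀L/6 = 11·12/6 = 22 kN
  R_B = w₀L/3 = 11·12/3 = 44 kN
Load 2 — uniform load w=2 kN/m over full span:
  R_A = wL/2 = 2·12/2 = 12 kN
  R_B = wL/2 = 2·12/2 = 12 kN
Superposition: R_A = 34 kN, R_B = 56 kN

R_A = 34 kN, R_B = 56 kN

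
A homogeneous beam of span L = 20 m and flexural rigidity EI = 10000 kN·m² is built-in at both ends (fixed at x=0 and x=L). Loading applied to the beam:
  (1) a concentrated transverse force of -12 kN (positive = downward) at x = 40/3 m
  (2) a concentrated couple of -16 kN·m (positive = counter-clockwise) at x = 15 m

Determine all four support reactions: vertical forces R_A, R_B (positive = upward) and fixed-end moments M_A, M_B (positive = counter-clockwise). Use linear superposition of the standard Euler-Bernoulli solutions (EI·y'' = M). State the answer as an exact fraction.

R_A = -361/90 kN, M_A = -205/9 kN·m, R_B = -719/90 kN, M_B = 347/9 kN·m

Load 1 — point force P=-12 kN at a=40/3 m (b=L-a=20/3):
  R_A = Pb²(3a+b)/L³ = (-12)·(20/3)²·(3·(40/3)+(20/3))/20³ = -28/9 kN
  M_A = Pab²/L² = (-12)·(40/3)·(20/3)²/20² = -160/9 kN·m
  R_B = Pa²(a+3b)/L³ = (-12)·(40/3)²·((40/3)+3·(20/3))/20³ = -80/9 kN
  M_B = -Pa²b/L² = -(-12)·(40/3)²·(20/3)/20² = 320/9 kN·m
Load 2 — applied couple M₀=-16 kN·m at a=15 m (b=L-a=5):
  R_A = 6M₀ab/L³ = 6·(-16)·15·5/20³ = -9/10 kN
  M_A = M₀b(2a-b)/L² = (-16)·5·(2·15-5)/20² = -5 kN·m
  R_B = -6M₀ab/L³ = -6·(-16)·15·5/20³ = 9/10 kN
  M_B = M₀a(2b-a)/L² = (-16)·15·(2·5-15)/20² = 3 kN·m
Superposition: R_A = -361/90 kN, M_A = -205/9 kN·m, R_B = -719/90 kN, M_B = 347/9 kN·m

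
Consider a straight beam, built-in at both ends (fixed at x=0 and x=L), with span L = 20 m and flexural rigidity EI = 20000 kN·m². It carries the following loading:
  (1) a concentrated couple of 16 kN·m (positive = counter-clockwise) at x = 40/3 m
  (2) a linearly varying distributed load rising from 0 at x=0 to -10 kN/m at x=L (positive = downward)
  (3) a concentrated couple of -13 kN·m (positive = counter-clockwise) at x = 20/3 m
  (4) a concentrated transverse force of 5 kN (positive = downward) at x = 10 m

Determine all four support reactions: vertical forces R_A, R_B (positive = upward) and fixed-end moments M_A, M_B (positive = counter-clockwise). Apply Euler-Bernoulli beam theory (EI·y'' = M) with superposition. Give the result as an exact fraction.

R_A = -273/10 kN, M_A = -231/2 kN·m, R_B = -677/10 kN, M_B = 1099/6 kN·m

Load 1 — applied couple M₀=16 kN·m at a=40/3 m (b=L-a=20/3):
  R_A = 6M₀ab/L³ = 6·16·(40/3)·(20/3)/20³ = 16/15 kN
  M_A = M₀b(2a-b)/L² = 16·(20/3)·(2·(40/3)-(20/3))/20² = 16/3 kN·m
  R_B = -6M₀ab/L³ = -6·16·(40/3)·(20/3)/20³ = -16/15 kN
  M_B = M₀a(2b-a)/L² = 16·(40/3)·(2·(20/3)-(40/3))/20² = 0 kN·m
Load 2 — triangular load w₀=-10 kN/m (0→w₀ over full span):
  R_A = 3w₀L/20 = 3·(-10)·20/20 = -30 kN
  M_A = w₀L²/30 = (-10)·20²/30 = -400/3 kN·m
  R_B = 7w₀L/20 = 7·(-10)·20/20 = -70 kN
  M_B = -w₀L²/20 = -(-10)·20²/20 = 200 kN·m
Load 3 — applied couple M₀=-13 kN·m at a=20/3 m (b=L-a=40/3):
  R_A = 6M₀ab/L³ = 6·(-13)·(20/3)·(40/3)/20³ = -13/15 kN
  M_A = M₀b(2a-b)/L² = (-13)·(40/3)·(2·(20/3)-(40/3))/20² = 0 kN·m
  R_B = -6M₀ab/L³ = -6·(-13)·(20/3)·(40/3)/20³ = 13/15 kN
  M_B = M₀a(2b-a)/L² = (-13)·(20/3)·(2·(40/3)-(20/3))/20² = -13/3 kN·m
Load 4 — point force P=5 kN at a=10 m (b=L-a=10):
  R_A = Pb²(3a+b)/L³ = 5·10²·(3·10+10)/20³ = 5/2 kN
  M_A = Pab²/L² = 5·10·10²/20² = 25/2 kN·m
  R_B = Pa²(a+3b)/L³ = 5·10²·(10+3·10)/20³ = 5/2 kN
  M_B = -Pa²b/L² = -5·10²·10/20² = -25/2 kN·m
Superposition: R_A = -273/10 kN, M_A = -231/2 kN·m, R_B = -677/10 kN, M_B = 1099/6 kN·m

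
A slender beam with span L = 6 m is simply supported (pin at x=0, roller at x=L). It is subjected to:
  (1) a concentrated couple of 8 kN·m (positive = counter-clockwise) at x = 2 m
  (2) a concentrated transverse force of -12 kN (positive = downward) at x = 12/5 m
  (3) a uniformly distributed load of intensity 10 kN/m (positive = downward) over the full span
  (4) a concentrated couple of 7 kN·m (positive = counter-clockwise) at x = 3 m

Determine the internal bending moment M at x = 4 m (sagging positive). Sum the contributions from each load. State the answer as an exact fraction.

Load 1 — applied couple M₀=8 kN·m at a=2 m (b=L-a=4):
  M_1 = M₀x/L - M₀  [x>a] = 8·4/6 - 8 = -8/3 kN·m
Load 2 — point force P=-12 kN at a=12/5 m (b=L-a=18/5):
  M_2 = Pa(L-x)/L  [x>a] = (-12)·(12/5)·(6-4)/6 = -48/5 kN·m
Load 3 — uniform load w=10 kN/m over full span:
  M_3 = wx(L-x)/2 = 10·4·(6-4)/2 = 40 kN·m
Load 4 — applied couple M₀=7 kN·m at a=3 m (b=L-a=3):
  M_4 = M₀x/L - M₀  [x>a] = 7·4/6 - 7 = -7/3 kN·m
Superposition: M = Σ M_i = 127/5 kN·m ≈ 25.400000 kN·m

M(4) = 127/5 kN·m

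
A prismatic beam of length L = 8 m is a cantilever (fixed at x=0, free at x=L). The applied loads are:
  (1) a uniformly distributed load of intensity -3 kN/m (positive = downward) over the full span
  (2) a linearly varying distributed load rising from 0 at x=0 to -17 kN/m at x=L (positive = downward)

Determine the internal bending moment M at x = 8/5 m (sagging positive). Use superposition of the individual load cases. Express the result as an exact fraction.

M(8/5) = 118784/375 kN·m

Load 1 — uniform load w=-3 kN/m over full span:
  M_1 = -w(L-x)²/2 = -(-3)·(8-(8/5))²/2 = 1536/25 kN·m
Load 2 — triangular load w₀=-17 kN/m (0→w₀ over full span):
  M_2 = w₀Lx/2 - w₀L²/3 - w₀x³/(6L) = (-17)·8·(8/5)/2 - (-17)·8²/3 - (-17)·(8/5)³/(6·8) = 95744/375 kN·m
Superposition: M = Σ M_i = 118784/375 kN·m ≈ 316.757333 kN·m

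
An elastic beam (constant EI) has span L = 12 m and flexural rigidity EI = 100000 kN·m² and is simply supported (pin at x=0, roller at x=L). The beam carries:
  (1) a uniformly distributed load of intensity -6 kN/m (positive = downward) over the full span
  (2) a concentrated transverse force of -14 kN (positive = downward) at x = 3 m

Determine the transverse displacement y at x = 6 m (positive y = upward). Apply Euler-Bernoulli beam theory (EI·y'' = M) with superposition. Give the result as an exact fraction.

y(6) = 3933/200000 m

Load 1 — uniform load w=-6 kN/m over full span:
  y_1 = -wx(L³-2Lx²+x³)/(24EI) = -(-6)·6·(12³-2·12·6²+6³)/(24·100000) = 81/5000 m
Load 2 — point force P=-14 kN at a=3 m (b=L-a=9):
  y_2 = -Pa(L-x)(2Lx-a²-x²)/(6LEI)  [x>a] = -(-14)·3·(12-6)·(2·12·6-3²-6²)/(6·12·100000) = 693/200000 m
Superposition: y = Σ y_i = 3933/200000 m ≈ 0.019665 m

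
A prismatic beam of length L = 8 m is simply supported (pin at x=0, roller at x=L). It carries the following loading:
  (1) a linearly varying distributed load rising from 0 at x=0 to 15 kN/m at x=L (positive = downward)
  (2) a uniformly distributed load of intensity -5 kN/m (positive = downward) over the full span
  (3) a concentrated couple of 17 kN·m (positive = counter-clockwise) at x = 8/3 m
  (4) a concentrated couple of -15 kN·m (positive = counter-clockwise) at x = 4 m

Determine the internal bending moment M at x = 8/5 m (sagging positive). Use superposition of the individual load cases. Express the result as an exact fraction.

M(8/5) = 138/25 kN·m

Load 1 — triangular load w₀=15 kN/m (0→w₀ over full span):
  M_1 = w₀Lx/6 - w₀x³/(6L) = 15·8·(8/5)/6 - 15·(8/5)³/(6·8) = 768/25 kN·m
Load 2 — uniform load w=-5 kN/m over full span:
  M_2 = wx(L-x)/2 = (-5)·(8/5)·(8-(8/5))/2 = -128/5 kN·m
Load 3 — applied couple M₀=17 kN·m at a=8/3 m (b=L-a=16/3):
  M_3 = M₀x/L  [x≤a] = 17·(8/5)/8 = 17/5 kN·m
Load 4 — applied couple M₀=-15 kN·m at a=4 m (b=L-a=4):
  M_4 = M₀x/L  [x≤a] = (-15)·(8/5)/8 = -3 kN·m
Superposition: M = Σ M_i = 138/25 kN·m ≈ 5.520000 kN·m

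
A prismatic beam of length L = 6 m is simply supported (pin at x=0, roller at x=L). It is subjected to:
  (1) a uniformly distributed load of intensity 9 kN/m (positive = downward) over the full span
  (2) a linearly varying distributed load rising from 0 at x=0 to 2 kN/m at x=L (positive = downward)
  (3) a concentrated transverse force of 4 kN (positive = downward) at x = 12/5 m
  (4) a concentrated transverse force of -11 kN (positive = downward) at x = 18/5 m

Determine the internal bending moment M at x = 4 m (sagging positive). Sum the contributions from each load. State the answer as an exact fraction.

Load 1 — uniform load w=9 kN/m over full span:
  M_1 = wx(L-x)/2 = 9·4·(6-4)/2 = 36 kN·m
Load 2 — triangular load w₀=2 kN/m (0→w₀ over full span):
  M_2 = w₀Lx/6 - w₀x³/(6L) = 2·6·4/6 - 2·4³/(6·6) = 40/9 kN·m
Load 3 — point force P=4 kN at a=12/5 m (b=L-a=18/5):
  M_3 = Pa(L-x)/L  [x>a] = 4·(12/5)·(6-4)/6 = 16/5 kN·m
Load 4 — point force P=-11 kN at a=18/5 m (b=L-a=12/5):
  M_4 = Pa(L-x)/L  [x>a] = (-11)·(18/5)·(6-4)/6 = -66/5 kN·m
Superposition: M = Σ M_i = 274/9 kN·m ≈ 30.444444 kN·m

M(4) = 274/9 kN·m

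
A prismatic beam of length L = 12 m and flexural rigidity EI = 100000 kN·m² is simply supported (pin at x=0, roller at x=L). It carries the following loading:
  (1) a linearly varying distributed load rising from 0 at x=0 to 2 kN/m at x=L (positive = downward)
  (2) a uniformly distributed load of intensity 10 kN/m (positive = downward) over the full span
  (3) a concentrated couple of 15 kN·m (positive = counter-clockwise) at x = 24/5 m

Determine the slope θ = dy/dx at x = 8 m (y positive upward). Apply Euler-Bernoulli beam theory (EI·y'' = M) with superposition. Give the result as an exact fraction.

θ(8) = 4201/1125000 rad

Load 1 — triangular load w₀=2 kN/m (0→w₀ over full span):
  θ_1 = -w₀(7L⁴-30L²x²+15x⁴)/(360LEI) = -2·(7·12⁴-30·12²·8²+15·8⁴)/(360·12·100000) = 91/281250 rad
Load 2 — uniform load w=10 kN/m over full span:
  θ_2 = -w(L³-6Lx²+4x³)/(24EI) = -10·(12³-6·12·8²+4·8³)/(24·100000) = 13/3750 rad
Load 3 — applied couple M₀=15 kN·m at a=24/5 m (b=L-a=36/5):
  θ_3 = (M₀x²/(2L)-M₀(x-a)+C₁)/EI  [x>a] with C₁=M₀(3b²-L²)/(6L)=12/5 = (15·8²/(2·12)-15·(8-(24/5))+(12/5))/100000 = -7/125000 rad
Superposition: θ = Σ θ_i = 4201/1125000 rad ≈ 0.003734 rad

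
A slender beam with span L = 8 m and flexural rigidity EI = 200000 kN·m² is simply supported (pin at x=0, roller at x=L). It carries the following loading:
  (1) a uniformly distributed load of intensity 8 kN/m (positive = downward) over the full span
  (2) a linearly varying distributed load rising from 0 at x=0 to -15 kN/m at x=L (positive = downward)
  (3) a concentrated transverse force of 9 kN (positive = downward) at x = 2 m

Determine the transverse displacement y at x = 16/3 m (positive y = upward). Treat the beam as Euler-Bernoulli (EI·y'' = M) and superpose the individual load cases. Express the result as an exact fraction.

Load 1 — uniform load w=8 kN/m over full span:
  y_1 = -wx(L³-2Lx²+x³)/(24EI) = -8·(16/3)·(8³-2·8·(16/3)²+(16/3)³)/(24·200000) = -1408/759375 m
Load 2 — triangular load w₀=-15 kN/m (0→w₀ over full span):
  y_2 = -w₀x(7L⁴-10L²x²+3x⁴)/(360LEI) = -(-15)·(16/3)·(7·8⁴-10·8²·(16/3)²+3·(16/3)⁴)/(360·8·200000) = 272/151875 m
Load 3 — point force P=9 kN at a=2 m (b=L-a=6):
  y_3 = -Pa(L-x)(2Lx-a²-x²)/(6LEI)  [x>a] = -9·2·(8-(16/3))·(2·8·(16/3)-2²-(16/3)²)/(6·8·200000) = -119/450000 m
Superposition: y = Σ y_i = -1327/4050000 m ≈ -0.000328 m

y(16/3) = -1327/4050000 m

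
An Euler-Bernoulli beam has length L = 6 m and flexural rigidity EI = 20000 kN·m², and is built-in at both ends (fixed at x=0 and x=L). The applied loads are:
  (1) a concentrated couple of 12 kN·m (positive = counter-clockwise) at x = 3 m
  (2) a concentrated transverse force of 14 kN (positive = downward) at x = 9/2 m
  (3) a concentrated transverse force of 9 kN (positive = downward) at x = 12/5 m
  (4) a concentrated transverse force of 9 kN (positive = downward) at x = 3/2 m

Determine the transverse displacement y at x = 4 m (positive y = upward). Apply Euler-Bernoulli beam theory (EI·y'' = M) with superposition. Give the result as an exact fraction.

y(4) = -92989/120000000 m

Load 1 — applied couple M₀=12 kN·m at a=3 m (b=L-a=3):
  y_1 = (R_Ax³/6 - M_Ax²/2 - M₀(x-a)²/2)/EI  [x>a] with R_A=3, M_A=3 = (3·4³/6 - 3·4²/2 - 12·(4-3)²/2)/20000 = 1/10000 m
Load 2 — point force P=14 kN at a=9/2 m (b=L-a=3/2):
  y_2 = -Pb²x²(3aL-(3a+b)x)/(6L³EI)  [x≤a] = -14·(3/2)²·4²·(3·(9/2)·6-(3·(9/2)+(3/2))·4)/(6·6³·20000) = -49/120000 m
Load 3 — point force P=9 kN at a=12/5 m (b=L-a=18/5):
  y_3 = -Pa²(L-x)²(3bL-(3b+a)(L-x))/(6L³EI)  [x>a] = -9·(12/5)²·(6-4)²·(3·(18/5)·6-(3·(18/5)+(12/5))·(6-4))/(6·6³·20000) = -24/78125 m
Load 4 — point force P=9 kN at a=3/2 m (b=L-a=9/2):
  y_4 = -Pa²(L-x)²(3bL-(3b+a)(L-x))/(6L³EI)  [x>a] = -9·(3/2)²·(6-4)²·(3·(9/2)·6-(3·(9/2)+(3/2))·(6-4))/(6·6³·20000) = -51/320000 m
Superposition: y = Σ y_i = -92989/120000000 m ≈ -0.000775 m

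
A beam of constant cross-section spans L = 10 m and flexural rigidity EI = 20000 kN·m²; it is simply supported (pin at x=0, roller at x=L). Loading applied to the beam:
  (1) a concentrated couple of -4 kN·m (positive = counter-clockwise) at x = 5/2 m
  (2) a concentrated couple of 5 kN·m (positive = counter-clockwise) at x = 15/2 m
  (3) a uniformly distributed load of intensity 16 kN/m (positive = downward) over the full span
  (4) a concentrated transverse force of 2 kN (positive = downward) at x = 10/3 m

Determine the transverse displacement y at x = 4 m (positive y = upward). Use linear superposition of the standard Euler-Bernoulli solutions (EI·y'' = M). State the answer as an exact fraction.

Load 1 — applied couple M₀=-4 kN·m at a=5/2 m (b=L-a=15/2):
  y_1 = (M₀x³/(6L)-M₀(x-a)²/2+C₁x)/EI  [x>a] with C₁=M₀(3b²-L²)/(6L)=-55/12 = ((-4)·4³/(6·10)-(-4)·(4-(5/2))²/2+(-55/12)·4)/20000 = -181/200000 m
Load 2 — applied couple M₀=5 kN·m at a=15/2 m (b=L-a=5/2):
  y_2 = (M₀x³/(6L)+C₁x)/EI  [x≤a] with C₁=M₀(3b²-L²)/(6L)=-325/48 = (5·4³/(6·10)+(-325/48)·4)/20000 = -87/80000 m
Load 3 — uniform load w=16 kN/m over full span:
  y_3 = -wx(L³-2Lx²+x³)/(24EI) = -16·4·(10³-2·10·4²+4³)/(24·20000) = -62/625 m
Load 4 — point force P=2 kN at a=10/3 m (b=L-a=20/3):
  y_4 = -Pa(L-x)(2Lx-a²-x²)/(6LEI)  [x>a] = -2·(10/3)·(10-4)·(2·10·4-(10/3)²-4²)/(6·10·20000) = -119/67500 m
Superposition: y = Σ y_i = -1111919/10800000 m ≈ -0.102955 m

y(4) = -1111919/10800000 m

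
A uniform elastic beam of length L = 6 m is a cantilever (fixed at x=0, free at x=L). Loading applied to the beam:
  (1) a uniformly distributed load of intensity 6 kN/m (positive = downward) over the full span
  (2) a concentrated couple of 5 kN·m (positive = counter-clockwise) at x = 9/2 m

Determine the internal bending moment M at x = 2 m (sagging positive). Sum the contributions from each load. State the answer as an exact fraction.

Load 1 — uniform load w=6 kN/m over full span:
  M_1 = -w(L-x)²/2 = -6·(6-2)²/2 = -48 kN·m
Load 2 — applied couple M₀=5 kN·m at a=9/2 m (b=L-a=3/2):
  M_2 = M₀  [x≤a] = 5 = 5 kN·m
Superposition: M = Σ M_i = -43 kN·m ≈ -43.000000 kN·m

M(2) = -43 kN·m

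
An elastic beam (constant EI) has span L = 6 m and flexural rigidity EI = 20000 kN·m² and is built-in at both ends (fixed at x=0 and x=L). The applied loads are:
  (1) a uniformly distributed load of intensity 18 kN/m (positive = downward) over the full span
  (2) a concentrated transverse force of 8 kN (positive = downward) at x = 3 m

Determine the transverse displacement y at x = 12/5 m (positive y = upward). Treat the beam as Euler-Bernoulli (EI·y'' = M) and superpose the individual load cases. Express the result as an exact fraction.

y(12/5) = -1251/390625 m

Load 1 — uniform load w=18 kN/m over full span:
  y_1 = -wx²(L-x)²/(24EI) = -18·(12/5)²·(6-(12/5))²/(24·20000) = -2187/781250 m
Load 2 — point force P=8 kN at a=3 m (b=L-a=3):
  y_2 = -Pb²x²(3aL-(3a+b)x)/(6L³EI)  [x≤a] = -8·3²·(12/5)²·(3·3·6-(3·3+3)·(12/5))/(6·6³·20000) = -63/156250 m
Superposition: y = Σ y_i = -1251/390625 m ≈ -0.003203 m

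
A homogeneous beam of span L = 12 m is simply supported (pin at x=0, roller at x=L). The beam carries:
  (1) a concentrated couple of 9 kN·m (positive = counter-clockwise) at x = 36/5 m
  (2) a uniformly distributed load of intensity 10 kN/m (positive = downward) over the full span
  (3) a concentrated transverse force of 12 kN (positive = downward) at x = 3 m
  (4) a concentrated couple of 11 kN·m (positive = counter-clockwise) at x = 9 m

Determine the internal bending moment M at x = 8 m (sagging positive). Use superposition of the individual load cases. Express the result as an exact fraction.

M(8) = 529/3 kN·m

Load 1 — applied couple M₀=9 kN·m at a=36/5 m (b=L-a=24/5):
  M_1 = M₀x/L - M₀  [x>a] = 9·8/12 - 9 = -3 kN·m
Load 2 — uniform load w=10 kN/m over full span:
  M_2 = wx(L-x)/2 = 10·8·(12-8)/2 = 160 kN·m
Load 3 — point force P=12 kN at a=3 m (b=L-a=9):
  M_3 = Pa(L-x)/L  [x>a] = 12·3·(12-8)/12 = 12 kN·m
Load 4 — applied couple M₀=11 kN·m at a=9 m (b=L-a=3):
  M_4 = M₀x/L  [x≤a] = 11·8/12 = 22/3 kN·m
Superposition: M = Σ M_i = 529/3 kN·m ≈ 176.333333 kN·m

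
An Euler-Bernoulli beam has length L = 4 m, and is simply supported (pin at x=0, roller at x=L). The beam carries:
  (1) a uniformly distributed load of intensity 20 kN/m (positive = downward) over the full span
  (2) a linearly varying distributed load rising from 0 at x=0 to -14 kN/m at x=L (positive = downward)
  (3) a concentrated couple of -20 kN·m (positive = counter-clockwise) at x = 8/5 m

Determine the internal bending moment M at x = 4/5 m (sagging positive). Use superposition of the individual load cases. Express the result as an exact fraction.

Load 1 — uniform load w=20 kN/m over full span:
  M_1 = wx(L-x)/2 = 20·(4/5)·(4-(4/5))/2 = 128/5 kN·m
Load 2 — triangular load w₀=-14 kN/m (0→w₀ over full span):
  M_2 = w₀Lx/6 - w₀x³/(6L) = (-14)·4·(4/5)/6 - (-14)·(4/5)³/(6·4) = -896/125 kN·m
Load 3 — applied couple M₀=-20 kN·m at a=8/5 m (b=L-a=12/5):
  M_3 = M₀x/L  [x≤a] = (-20)·(4/5)/4 = -4 kN·m
Superposition: M = Σ M_i = 1804/125 kN·m ≈ 14.432000 kN·m

M(4/5) = 1804/125 kN·m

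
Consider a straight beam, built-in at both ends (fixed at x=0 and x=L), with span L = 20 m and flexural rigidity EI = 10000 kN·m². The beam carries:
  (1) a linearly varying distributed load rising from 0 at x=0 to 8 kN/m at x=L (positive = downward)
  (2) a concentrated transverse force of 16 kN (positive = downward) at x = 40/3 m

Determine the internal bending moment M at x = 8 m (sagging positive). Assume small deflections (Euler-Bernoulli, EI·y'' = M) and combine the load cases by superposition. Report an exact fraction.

M(8) = 8192/135 kN·m

Load 1 — triangular load w₀=8 kN/m (0→w₀ over full span):
  M_1 = 3w₀Lx/20 - w₀L²/30 - w₀x³/(6L) = 3·8·20·8/20 - 8·20²/30 - 8·8³/(6·20) = 256/5 kN·m
Load 2 — point force P=16 kN at a=40/3 m (b=L-a=20/3):
  M_2 = Pb²(3a+b)x/L³ - Pab²/L²  [x≤a] = 16·(20/3)²·(3·(40/3)+(20/3))·8/20³ - 16·(40/3)·(20/3)²/20² = 256/27 kN·m
Superposition: M = Σ M_i = 8192/135 kN·m ≈ 60.681481 kN·m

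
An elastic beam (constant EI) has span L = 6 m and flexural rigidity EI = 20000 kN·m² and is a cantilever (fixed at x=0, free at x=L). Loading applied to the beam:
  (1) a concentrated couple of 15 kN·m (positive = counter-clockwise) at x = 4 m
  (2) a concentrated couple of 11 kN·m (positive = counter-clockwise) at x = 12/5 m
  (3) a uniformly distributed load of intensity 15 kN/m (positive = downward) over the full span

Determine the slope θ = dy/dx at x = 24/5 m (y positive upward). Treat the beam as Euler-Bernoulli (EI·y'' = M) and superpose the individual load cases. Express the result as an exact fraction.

Load 1 — applied couple M₀=15 kN·m at a=4 m (b=L-a=2):
  θ_1 = M₀a/EI  [x>a] = 15·4/20000 = 3/1000 rad
Load 2 — applied couple M₀=11 kN·m at a=12/5 m (b=L-a=18/5):
  θ_2 = M₀a/EI  [x>a] = 11·(12/5)/20000 = 33/25000 rad
Load 3 — uniform load w=15 kN/m over full span:
  θ_3 = -wx(x²-3Lx+3L²)/(6EI) = -15·(24/5)·((24/5)²-3·6·(24/5)+3·6²)/(6·20000) = -837/31250 rad
Superposition: θ = Σ θ_i = -351/15625 rad ≈ -0.022464 rad

θ(24/5) = -351/15625 rad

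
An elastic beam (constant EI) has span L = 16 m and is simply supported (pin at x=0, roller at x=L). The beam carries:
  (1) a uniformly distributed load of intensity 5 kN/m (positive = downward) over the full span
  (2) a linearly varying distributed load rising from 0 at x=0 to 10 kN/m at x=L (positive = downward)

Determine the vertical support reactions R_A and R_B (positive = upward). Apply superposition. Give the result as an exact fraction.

Load 1 — uniform load w=5 kN/m over full span:
  R_A = wL/2 = 5·16/2 = 40 kN
  R_B = wL/2 = 5·16/2 = 40 kN
Load 2 — triangular load w₀=10 kN/m (0→w₀ over full span):
  R_A = w₀L/6 = 10·16/6 = 80/3 kN
  R_B = w₀L/3 = 10·16/3 = 160/3 kN
Superposition: R_A = 200/3 kN, R_B = 280/3 kN

R_A = 200/3 kN, R_B = 280/3 kN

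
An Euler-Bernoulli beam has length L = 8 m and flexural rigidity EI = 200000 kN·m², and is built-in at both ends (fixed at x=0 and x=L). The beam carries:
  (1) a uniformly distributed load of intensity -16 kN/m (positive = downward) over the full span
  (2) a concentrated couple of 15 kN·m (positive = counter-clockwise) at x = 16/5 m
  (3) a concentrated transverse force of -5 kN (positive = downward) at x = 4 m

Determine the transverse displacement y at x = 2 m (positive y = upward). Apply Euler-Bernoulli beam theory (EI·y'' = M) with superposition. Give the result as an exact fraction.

y(2) = 77/150000 m

Load 1 — uniform load w=-16 kN/m over full span:
  y_1 = -wx²(L-x)²/(24EI) = -(-16)·2²·(8-2)²/(24·200000) = 3/6250 m
Load 2 — applied couple M₀=15 kN·m at a=16/5 m (b=L-a=24/5):
  y_2 = (R_Ax³/6 - M_Ax²/2)/EI  [x≤a] with R_A=27/10, M_A=9/5 = ((27/10)·2³/6 - (9/5)·2²/2)/200000 = 0 m
Load 3 — point force P=-5 kN at a=4 m (b=L-a=4):
  y_3 = -Pb²x²(3aL-(3a+b)x)/(6L³EI)  [x≤a] = -(-5)·4²·2²·(3·4·8-(3·4+4)·2)/(6·8³·200000) = 1/30000 m
Superposition: y = Σ y_i = 77/150000 m ≈ 0.000513 m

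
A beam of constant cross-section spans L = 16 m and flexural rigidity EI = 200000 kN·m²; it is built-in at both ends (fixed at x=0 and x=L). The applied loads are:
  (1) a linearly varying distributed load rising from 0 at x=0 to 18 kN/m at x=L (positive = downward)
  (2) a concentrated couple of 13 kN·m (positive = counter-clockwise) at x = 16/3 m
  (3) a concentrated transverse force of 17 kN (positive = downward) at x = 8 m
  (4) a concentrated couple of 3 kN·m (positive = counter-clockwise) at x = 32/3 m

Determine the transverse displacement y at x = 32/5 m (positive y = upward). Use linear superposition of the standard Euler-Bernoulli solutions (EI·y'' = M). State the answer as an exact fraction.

y(32/5) = -1211078/146484375 m

Load 1 — triangular load w₀=18 kN/m (0→w₀ over full span):
  y_1 = -w₀x²(L-x)²(x+2L)/(120LEI) = -18·(32/5)²·(16-(32/5))²·((32/5)+2·16)/(120·16·200000) = -331776/48828125 m
Load 2 — applied couple M₀=13 kN·m at a=16/3 m (b=L-a=32/3):
  y_2 = (R_Ax³/6 - M_Ax²/2 - M₀(x-a)²/2)/EI  [x>a] with R_A=13/12, M_A=0 = ((13/12)·(32/5)³/6 - 0·(32/5)²/2 - 13·((32/5)-(16/3))²/2)/200000 = 78/390625 m
Load 3 — point force P=17 kN at a=8 m (b=L-a=8):
  y_3 = -Pb²x²(3aL-(3a+b)x)/(6L³EI)  [x≤a] = -17·8²·(32/5)²·(3·8·16-(3·8+8)·(32/5))/(6·16³·200000) = -1904/1171875 m
Load 4 — applied couple M₀=3 kN·m at a=32/3 m (b=L-a=16/3):
  y_4 = (R_Ax³/6 - M_Ax²/2)/EI  [x≤a] with R_A=1/4, M_A=1 = ((1/4)·(32/5)³/6 - 1·(32/5)²/2)/200000 = -56/1171875 m
Superposition: y = Σ y_i = -1211078/146484375 m ≈ -0.008268 m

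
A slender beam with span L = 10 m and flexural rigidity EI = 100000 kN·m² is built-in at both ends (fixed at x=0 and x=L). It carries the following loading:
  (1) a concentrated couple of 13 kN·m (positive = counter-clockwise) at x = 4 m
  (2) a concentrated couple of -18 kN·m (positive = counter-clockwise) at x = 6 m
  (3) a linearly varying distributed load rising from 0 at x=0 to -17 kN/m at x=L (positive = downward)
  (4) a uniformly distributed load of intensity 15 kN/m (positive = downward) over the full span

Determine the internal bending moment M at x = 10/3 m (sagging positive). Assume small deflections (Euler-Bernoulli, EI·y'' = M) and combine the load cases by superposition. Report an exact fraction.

Load 1 — applied couple M₀=13 kN·m at a=4 m (b=L-a=6):
  M_1 = R_Ax - M_A  [x≤a] with R_A=234/125, M_A=39/25 = (234/125)·(10/3) - (39/25) = 117/25 kN·m
Load 2 — applied couple M₀=-18 kN·m at a=6 m (b=L-a=4):
  M_2 = R_Ax - M_A  [x≤a] with R_A=-324/125, M_A=-144/25 = (-324/125)·(10/3) - (-144/25) = -72/25 kN·m
Load 3 — triangular load w₀=-17 kN/m (0→w₀ over full span):
  M_3 = 3w₀Lx/20 - w₀L²/30 - w₀x³/(6L) = 3·(-17)·10·(10/3)/20 - (-17)·10²/30 - (-17)·(10/3)³/(6·10) = -1445/81 kN·m
Load 4 — uniform load w=15 kN/m over full span:
  M_4 = wLx/2 - wL²/12 - wx²/2 = 15·10·(10/3)/2 - 15·10²/12 - 15·(10/3)²/2 = 125/3 kN·m
Superposition: M = Σ M_i = 10379/405 kN·m ≈ 25.627160 kN·m

M(10/3) = 10379/405 kN·m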